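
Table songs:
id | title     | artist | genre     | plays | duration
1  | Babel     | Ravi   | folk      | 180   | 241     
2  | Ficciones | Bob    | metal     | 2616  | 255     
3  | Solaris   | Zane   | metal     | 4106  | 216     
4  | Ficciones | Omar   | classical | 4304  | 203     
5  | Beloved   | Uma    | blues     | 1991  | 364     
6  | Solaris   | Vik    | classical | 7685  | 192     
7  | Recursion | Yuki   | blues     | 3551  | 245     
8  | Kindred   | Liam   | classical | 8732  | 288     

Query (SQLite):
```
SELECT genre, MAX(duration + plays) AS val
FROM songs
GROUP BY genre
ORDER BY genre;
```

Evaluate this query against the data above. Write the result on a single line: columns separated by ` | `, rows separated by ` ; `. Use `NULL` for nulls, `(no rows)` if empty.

For each row compute duration + plays.
Group by genre; take MAX of the expression per group.
  blues: ids {5, 7} → MAX(duration + plays)=3796
  classical: ids {4, 6, 8} → MAX(duration + plays)=9020
  folk: ids {1} → MAX(duration + plays)=421
  metal: ids {2, 3} → MAX(duration + plays)=4322

blues | 3796 ; classical | 9020 ; folk | 421 ; metal | 4322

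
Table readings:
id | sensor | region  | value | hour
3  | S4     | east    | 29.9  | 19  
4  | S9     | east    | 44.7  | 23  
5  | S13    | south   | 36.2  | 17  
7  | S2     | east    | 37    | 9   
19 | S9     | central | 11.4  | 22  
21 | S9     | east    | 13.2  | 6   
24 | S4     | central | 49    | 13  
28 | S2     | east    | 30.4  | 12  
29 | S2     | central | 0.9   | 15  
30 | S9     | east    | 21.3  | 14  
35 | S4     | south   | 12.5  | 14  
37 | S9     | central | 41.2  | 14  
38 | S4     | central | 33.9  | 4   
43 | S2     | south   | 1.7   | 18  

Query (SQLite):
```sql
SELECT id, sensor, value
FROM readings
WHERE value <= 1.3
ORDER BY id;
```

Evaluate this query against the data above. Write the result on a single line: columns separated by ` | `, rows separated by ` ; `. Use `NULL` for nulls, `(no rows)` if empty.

29 | S2 | 0.9

value <= 1.3: ids {29}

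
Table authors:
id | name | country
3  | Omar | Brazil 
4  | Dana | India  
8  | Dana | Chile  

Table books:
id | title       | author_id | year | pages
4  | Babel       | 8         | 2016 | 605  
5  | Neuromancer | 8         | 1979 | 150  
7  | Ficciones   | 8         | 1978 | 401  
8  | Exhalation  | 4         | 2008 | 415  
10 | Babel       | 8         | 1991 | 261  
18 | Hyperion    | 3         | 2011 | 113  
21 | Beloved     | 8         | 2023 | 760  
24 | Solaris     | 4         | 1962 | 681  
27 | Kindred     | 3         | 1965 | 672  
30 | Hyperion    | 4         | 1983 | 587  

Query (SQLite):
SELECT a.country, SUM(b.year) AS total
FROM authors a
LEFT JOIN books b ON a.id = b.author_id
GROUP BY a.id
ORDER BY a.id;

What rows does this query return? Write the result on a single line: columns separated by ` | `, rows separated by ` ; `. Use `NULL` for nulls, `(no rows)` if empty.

LEFT JOIN keeps every authors row; unmatched ones get NULL for books columns.
Group by authors.id and compute SUM(b.year). SUM over an all-NULL group is NULL.
  3: ids {18, 27} → SUM(b.year)=3976
  4: ids {8, 24, 30} → SUM(b.year)=5953
  8: ids {4, 5, 7, 10, 21} → SUM(b.year)=9987

Brazil | 3976 ; India | 5953 ; Chile | 9987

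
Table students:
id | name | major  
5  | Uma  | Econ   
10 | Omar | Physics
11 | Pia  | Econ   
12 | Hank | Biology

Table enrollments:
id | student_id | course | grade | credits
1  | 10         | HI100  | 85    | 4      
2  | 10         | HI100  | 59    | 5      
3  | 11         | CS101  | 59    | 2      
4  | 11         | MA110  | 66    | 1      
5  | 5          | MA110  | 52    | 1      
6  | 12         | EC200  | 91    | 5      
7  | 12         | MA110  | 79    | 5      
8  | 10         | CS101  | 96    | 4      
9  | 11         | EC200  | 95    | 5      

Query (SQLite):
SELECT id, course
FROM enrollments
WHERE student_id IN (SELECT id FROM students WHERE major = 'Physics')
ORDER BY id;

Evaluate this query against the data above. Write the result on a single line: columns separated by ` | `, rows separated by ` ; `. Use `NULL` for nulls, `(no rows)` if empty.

Inner query: students.id where major = 'Physics'.
Outer: keep enrollments rows whose student_id is in that set.
Inner query → {10}

1 | HI100 ; 2 | HI100 ; 8 | CS101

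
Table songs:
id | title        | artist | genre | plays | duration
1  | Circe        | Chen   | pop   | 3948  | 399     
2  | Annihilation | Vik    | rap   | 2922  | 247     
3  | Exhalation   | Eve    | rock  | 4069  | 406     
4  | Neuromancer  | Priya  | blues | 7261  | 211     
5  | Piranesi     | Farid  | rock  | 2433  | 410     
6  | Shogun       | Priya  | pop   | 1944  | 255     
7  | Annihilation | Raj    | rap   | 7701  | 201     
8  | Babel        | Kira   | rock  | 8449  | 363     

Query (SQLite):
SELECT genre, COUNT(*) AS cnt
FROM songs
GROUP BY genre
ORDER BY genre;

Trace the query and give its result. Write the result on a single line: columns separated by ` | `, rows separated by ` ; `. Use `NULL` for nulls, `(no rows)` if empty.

blues | 1 ; pop | 2 ; rap | 2 ; rock | 3

Partition songs by genre; compute COUNT(*) within each group.
  blues: ids {4} → COUNT(*)=1
  pop: ids {1, 6} → COUNT(*)=2
  rap: ids {2, 7} → COUNT(*)=2
  rock: ids {3, 5, 8} → COUNT(*)=3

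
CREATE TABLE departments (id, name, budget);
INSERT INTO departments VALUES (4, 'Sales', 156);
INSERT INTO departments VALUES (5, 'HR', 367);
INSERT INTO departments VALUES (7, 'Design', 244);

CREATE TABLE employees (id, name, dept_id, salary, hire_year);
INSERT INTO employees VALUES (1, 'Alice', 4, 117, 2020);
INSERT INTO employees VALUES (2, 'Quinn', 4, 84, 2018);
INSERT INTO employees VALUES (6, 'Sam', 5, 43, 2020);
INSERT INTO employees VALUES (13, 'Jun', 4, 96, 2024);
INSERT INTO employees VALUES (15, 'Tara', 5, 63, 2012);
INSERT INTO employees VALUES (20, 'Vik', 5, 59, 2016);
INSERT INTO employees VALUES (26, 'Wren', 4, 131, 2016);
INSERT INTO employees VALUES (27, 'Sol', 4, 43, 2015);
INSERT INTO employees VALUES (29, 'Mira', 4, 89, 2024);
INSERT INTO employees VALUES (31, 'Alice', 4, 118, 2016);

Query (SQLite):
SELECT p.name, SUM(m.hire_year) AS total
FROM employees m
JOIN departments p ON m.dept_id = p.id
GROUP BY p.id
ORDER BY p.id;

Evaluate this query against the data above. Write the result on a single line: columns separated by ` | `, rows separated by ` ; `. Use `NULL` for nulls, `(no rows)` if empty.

Join each employees row to its departments via dept_id.
Group joined rows by departments.id; compute SUM(m.hire_year) per group.
  4: ids {1, 2, 13, 26, 27, 29, 31} → SUM(m.hire_year)=14133
  5: ids {6, 15, 20} → SUM(m.hire_year)=6048

Sales | 14133 ; HR | 6048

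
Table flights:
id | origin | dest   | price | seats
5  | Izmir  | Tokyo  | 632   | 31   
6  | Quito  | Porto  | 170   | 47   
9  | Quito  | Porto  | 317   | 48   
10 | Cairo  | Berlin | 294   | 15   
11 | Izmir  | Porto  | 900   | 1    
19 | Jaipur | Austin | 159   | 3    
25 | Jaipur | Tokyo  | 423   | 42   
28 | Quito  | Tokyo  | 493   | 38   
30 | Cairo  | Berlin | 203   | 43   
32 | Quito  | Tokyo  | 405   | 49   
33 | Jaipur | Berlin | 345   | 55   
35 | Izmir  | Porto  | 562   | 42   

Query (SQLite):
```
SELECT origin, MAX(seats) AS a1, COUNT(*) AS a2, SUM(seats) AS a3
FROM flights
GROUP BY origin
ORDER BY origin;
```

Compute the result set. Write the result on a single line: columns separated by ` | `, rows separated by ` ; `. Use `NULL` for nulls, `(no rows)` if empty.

Cairo | 43 | 2 | 58 ; Izmir | 42 | 3 | 74 ; Jaipur | 55 | 3 | 100 ; Quito | 49 | 4 | 182

Group flights by origin.
Per group compute: MAX(seats), COUNT(*), SUM(seats).
  Cairo: ids {10, 30} → MAX(seats)=43, COUNT(*)=2, SUM(seats)=58
  Izmir: ids {5, 11, 35} → MAX(seats)=42, COUNT(*)=3, SUM(seats)=74
  Jaipur: ids {19, 25, 33} → MAX(seats)=55, COUNT(*)=3, SUM(seats)=100
  Quito: ids {6, 9, 28, 32} → MAX(seats)=49, COUNT(*)=4, SUM(seats)=182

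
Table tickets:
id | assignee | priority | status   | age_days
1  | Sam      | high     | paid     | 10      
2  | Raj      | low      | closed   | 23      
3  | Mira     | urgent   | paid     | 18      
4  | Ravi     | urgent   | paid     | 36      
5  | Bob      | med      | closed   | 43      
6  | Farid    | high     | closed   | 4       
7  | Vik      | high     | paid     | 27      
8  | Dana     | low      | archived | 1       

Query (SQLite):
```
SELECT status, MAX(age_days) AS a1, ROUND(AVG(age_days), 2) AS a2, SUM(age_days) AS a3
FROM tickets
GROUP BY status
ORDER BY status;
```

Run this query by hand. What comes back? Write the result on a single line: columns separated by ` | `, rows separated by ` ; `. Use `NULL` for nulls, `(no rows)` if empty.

Group tickets by status.
Per group compute: MAX(age_days), ROUND(AVG(age_days), 2), SUM(age_days).
  archived: ids {8} → MAX(age_days)=1, ROUND(AVG(age_days), 2)=1, SUM(age_days)=1
  closed: ids {2, 5, 6} → MAX(age_days)=43, ROUND(AVG(age_days), 2)=23.33, SUM(age_days)=70
  paid: ids {1, 3, 4, 7} → MAX(age_days)=36, ROUND(AVG(age_days), 2)=22.75, SUM(age_days)=91

archived | 1 | 1 | 1 ; closed | 43 | 23.33 | 70 ; paid | 36 | 22.75 | 91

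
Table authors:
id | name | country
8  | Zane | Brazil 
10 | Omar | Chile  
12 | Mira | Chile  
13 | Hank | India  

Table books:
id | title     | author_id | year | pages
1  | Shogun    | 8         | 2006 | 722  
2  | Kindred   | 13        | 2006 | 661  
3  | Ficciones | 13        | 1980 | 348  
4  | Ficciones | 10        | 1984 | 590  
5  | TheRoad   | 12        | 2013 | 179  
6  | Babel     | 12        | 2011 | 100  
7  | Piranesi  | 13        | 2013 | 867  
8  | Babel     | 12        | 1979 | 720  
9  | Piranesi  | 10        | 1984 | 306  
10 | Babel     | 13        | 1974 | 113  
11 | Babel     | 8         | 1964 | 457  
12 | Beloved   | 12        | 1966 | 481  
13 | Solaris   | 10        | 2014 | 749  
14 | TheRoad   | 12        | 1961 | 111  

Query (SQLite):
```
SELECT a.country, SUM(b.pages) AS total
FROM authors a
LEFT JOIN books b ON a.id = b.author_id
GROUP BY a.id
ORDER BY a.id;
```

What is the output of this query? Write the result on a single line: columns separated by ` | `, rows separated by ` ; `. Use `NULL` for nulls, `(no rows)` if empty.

LEFT JOIN keeps every authors row; unmatched ones get NULL for books columns.
Group by authors.id and compute SUM(b.pages). SUM over an all-NULL group is NULL.
  8: ids {1, 11} → SUM(b.pages)=1179
  10: ids {4, 9, 13} → SUM(b.pages)=1645
  12: ids {5, 6, 8, 12, 14} → SUM(b.pages)=1591
  13: ids {2, 3, 7, 10} → SUM(b.pages)=1989

Brazil | 1179 ; Chile | 1645 ; Chile | 1591 ; India | 1989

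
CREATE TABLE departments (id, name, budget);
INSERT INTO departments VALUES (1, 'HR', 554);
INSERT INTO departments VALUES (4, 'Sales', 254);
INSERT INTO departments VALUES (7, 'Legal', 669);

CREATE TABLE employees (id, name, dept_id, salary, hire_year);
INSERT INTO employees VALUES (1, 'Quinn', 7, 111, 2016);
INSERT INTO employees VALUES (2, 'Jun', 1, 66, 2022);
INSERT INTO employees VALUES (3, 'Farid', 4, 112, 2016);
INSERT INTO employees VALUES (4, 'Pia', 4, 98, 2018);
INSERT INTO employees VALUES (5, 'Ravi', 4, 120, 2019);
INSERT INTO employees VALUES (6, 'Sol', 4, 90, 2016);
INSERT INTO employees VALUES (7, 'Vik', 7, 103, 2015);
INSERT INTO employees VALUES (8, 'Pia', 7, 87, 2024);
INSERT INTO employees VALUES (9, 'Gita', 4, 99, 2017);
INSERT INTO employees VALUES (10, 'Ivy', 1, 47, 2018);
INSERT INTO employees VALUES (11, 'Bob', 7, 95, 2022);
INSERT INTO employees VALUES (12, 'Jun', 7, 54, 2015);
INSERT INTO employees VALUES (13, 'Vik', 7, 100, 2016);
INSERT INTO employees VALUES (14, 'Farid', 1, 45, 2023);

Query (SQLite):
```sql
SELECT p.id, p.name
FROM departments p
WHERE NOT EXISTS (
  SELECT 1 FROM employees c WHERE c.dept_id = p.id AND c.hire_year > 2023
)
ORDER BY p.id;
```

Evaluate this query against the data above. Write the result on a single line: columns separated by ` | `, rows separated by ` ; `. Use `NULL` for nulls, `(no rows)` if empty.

For each departments row, check whether any employees with matching dept_id has hire_year > 2023.
Keep rows where that is false.

1 | HR ; 4 | Sales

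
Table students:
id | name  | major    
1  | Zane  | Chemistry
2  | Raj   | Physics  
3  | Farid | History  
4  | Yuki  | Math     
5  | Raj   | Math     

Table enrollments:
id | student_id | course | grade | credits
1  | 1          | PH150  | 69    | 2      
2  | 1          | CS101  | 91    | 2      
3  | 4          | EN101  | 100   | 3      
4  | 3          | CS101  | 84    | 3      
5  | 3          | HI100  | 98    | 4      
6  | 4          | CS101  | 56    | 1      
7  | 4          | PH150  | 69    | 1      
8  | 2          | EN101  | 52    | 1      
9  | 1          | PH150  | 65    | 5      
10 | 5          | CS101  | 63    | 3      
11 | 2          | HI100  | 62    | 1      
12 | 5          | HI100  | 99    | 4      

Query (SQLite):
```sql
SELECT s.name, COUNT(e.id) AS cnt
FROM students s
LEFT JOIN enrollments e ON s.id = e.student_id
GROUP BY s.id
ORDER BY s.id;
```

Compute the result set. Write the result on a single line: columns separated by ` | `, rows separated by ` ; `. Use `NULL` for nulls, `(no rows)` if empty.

Zane | 3 ; Raj | 2 ; Farid | 2 ; Yuki | 3 ; Raj | 2

LEFT JOIN keeps every students row; unmatched ones get NULL for enrollments columns.
Group by students.id and compute COUNT(e.id). COUNT(col) of an all-NULL group is 0.
  1: ids {1, 2, 9} → COUNT(e.id)=3
  2: ids {8, 11} → COUNT(e.id)=2
  3: ids {4, 5} → COUNT(e.id)=2
  4: ids {3, 6, 7} → COUNT(e.id)=3
  5: ids {10, 12} → COUNT(e.id)=2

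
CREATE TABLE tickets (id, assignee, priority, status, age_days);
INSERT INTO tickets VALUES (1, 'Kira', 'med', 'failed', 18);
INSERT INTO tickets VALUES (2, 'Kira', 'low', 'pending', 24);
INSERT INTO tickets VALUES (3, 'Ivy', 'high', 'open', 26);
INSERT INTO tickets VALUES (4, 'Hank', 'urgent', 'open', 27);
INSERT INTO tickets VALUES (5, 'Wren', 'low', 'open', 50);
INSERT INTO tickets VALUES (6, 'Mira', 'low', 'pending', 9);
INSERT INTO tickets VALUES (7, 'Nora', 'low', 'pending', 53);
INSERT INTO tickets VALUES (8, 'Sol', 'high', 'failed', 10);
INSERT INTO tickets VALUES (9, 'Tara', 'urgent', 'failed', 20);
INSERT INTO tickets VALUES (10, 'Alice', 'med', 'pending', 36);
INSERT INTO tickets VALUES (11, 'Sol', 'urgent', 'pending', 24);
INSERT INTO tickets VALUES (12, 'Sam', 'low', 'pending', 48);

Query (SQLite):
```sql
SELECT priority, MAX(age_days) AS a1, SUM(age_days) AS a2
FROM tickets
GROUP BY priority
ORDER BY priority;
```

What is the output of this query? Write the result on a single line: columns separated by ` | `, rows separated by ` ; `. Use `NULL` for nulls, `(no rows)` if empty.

high | 26 | 36 ; low | 53 | 184 ; med | 36 | 54 ; urgent | 27 | 71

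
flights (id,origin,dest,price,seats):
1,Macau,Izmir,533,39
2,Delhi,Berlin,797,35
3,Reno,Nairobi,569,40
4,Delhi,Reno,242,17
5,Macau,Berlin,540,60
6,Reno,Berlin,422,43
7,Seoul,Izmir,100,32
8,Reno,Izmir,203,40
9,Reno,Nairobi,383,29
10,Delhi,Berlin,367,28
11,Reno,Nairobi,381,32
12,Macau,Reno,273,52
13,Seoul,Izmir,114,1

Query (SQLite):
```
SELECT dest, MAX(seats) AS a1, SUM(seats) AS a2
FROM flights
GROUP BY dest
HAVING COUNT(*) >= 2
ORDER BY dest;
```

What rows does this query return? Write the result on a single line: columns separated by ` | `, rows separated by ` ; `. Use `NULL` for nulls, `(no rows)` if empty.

Berlin | 60 | 166 ; Izmir | 40 | 112 ; Nairobi | 40 | 101 ; Reno | 52 | 69

Group flights by dest.
Per group compute: MAX(seats), SUM(seats).
HAVING: drop groups with fewer than 2 rows.
  Berlin: ids {2, 5, 6, 10} → MAX(seats)=60, SUM(seats)=166
  Izmir: ids {1, 7, 8, 13} → MAX(seats)=40, SUM(seats)=112
  Nairobi: ids {3, 9, 11} → MAX(seats)=40, SUM(seats)=101
  Reno: ids {4, 12} → MAX(seats)=52, SUM(seats)=69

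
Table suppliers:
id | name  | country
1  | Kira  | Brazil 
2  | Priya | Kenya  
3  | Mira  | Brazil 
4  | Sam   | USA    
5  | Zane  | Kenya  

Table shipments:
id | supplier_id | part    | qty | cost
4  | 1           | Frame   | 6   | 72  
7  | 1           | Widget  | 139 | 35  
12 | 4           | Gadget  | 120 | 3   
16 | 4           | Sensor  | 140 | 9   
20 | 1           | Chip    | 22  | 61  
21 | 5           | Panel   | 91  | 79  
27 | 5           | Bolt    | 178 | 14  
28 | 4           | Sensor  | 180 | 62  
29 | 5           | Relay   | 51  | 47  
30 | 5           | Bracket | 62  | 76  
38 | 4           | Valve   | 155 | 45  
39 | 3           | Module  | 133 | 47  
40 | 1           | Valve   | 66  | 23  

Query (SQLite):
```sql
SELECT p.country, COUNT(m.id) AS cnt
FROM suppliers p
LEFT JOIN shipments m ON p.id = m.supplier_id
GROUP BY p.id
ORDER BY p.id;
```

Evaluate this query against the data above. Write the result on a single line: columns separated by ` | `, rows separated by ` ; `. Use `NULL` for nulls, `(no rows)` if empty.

LEFT JOIN keeps every suppliers row; unmatched ones get NULL for shipments columns.
Group by suppliers.id and compute COUNT(m.id). COUNT(col) of an all-NULL group is 0.
  1: ids {4, 7, 20, 40} → COUNT(m.id)=4
  2: ids {—} → COUNT(m.id)=0
  3: ids {39} → COUNT(m.id)=1
  4: ids {12, 16, 28, 38} → COUNT(m.id)=4
  5: ids {21, 27, 29, 30} → COUNT(m.id)=4

Brazil | 4 ; Kenya | 0 ; Brazil | 1 ; USA | 4 ; Kenya | 4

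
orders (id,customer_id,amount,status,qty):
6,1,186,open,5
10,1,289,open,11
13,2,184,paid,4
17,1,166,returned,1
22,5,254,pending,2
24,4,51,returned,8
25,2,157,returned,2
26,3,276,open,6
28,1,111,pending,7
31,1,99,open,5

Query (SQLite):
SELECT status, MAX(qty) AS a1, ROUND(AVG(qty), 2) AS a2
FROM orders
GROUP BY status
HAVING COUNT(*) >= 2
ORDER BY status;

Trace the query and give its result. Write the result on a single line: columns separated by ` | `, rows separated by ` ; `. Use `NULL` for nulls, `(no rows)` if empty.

Group orders by status.
Per group compute: MAX(qty), ROUND(AVG(qty), 2).
HAVING: drop groups with fewer than 2 rows.
  open: ids {6, 10, 26, 31} → MAX(qty)=11, ROUND(AVG(qty), 2)=6.75
  paid: ids {13} → MAX(qty)=4, ROUND(AVG(qty), 2)=4
  pending: ids {22, 28} → MAX(qty)=7, ROUND(AVG(qty), 2)=4.5
  returned: ids {17, 24, 25} → MAX(qty)=8, ROUND(AVG(qty), 2)=3.67

open | 11 | 6.75 ; pending | 7 | 4.5 ; returned | 8 | 3.67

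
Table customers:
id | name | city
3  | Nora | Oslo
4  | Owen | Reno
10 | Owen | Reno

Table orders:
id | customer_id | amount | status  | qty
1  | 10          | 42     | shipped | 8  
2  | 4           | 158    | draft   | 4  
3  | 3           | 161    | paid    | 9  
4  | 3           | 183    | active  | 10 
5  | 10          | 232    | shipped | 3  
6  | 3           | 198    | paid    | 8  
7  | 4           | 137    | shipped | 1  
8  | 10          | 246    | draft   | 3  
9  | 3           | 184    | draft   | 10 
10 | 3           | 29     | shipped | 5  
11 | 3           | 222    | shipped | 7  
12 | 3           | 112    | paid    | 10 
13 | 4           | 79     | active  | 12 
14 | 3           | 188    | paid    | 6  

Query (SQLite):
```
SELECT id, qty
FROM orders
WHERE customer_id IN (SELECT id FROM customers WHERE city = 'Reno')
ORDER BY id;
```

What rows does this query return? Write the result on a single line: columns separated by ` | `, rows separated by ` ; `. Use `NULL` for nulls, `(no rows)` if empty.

1 | 8 ; 2 | 4 ; 5 | 3 ; 7 | 1 ; 8 | 3 ; 13 | 12

Inner query: customers.id where city = 'Reno'.
Outer: keep orders rows whose customer_id is in that set.
Inner query → {4, 10}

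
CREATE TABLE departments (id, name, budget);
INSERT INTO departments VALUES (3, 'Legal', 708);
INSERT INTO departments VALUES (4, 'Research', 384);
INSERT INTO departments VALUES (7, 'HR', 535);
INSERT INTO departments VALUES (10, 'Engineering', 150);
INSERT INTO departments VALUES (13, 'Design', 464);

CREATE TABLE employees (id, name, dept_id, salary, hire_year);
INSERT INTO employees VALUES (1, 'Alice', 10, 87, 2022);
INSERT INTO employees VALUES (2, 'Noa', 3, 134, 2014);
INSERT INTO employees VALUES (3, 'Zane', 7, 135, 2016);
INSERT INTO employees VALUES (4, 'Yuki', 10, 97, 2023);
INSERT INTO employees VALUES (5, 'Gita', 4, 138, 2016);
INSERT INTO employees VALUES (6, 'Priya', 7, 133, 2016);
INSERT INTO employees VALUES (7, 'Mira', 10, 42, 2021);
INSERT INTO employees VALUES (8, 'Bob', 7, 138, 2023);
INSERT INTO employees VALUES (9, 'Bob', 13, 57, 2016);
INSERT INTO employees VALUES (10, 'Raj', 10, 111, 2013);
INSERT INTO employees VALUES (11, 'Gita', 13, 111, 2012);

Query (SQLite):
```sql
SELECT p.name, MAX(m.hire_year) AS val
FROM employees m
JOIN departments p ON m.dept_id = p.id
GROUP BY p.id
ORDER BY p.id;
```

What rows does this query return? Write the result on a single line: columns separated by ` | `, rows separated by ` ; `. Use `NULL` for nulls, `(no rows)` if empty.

Legal | 2014 ; Research | 2016 ; HR | 2023 ; Engineering | 2023 ; Design | 2016

Join each employees row to its departments via dept_id.
Group joined rows by departments.id; compute MAX(m.hire_year) per group.
  3: ids {2} → MAX(m.hire_year)=2014
  4: ids {5} → MAX(m.hire_year)=2016
  7: ids {3, 6, 8} → MAX(m.hire_year)=2023
  10: ids {1, 4, 7, 10} → MAX(m.hire_year)=2023
  13: ids {9, 11} → MAX(m.hire_year)=2016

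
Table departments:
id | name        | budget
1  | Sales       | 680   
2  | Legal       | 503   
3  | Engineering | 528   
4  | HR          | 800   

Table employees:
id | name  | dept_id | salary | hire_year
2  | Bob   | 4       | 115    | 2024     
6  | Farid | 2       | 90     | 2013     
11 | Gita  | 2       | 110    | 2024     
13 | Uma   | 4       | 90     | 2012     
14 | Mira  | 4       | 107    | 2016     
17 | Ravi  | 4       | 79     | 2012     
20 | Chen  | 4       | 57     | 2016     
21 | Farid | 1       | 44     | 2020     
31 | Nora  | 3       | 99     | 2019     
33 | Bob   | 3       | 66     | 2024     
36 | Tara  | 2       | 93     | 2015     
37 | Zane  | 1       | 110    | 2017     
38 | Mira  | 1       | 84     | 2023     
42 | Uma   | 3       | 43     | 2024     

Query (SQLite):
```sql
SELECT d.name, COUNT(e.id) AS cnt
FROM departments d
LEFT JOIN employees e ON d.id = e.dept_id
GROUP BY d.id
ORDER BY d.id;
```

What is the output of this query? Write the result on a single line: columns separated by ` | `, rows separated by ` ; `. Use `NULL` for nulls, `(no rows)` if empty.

Sales | 3 ; Legal | 3 ; Engineering | 3 ; HR | 5

LEFT JOIN keeps every departments row; unmatched ones get NULL for employees columns.
Group by departments.id and compute COUNT(e.id). COUNT(col) of an all-NULL group is 0.
  1: ids {21, 37, 38} → COUNT(e.id)=3
  2: ids {6, 11, 36} → COUNT(e.id)=3
  3: ids {31, 33, 42} → COUNT(e.id)=3
  4: ids {2, 13, 14, 17, 20} → COUNT(e.id)=5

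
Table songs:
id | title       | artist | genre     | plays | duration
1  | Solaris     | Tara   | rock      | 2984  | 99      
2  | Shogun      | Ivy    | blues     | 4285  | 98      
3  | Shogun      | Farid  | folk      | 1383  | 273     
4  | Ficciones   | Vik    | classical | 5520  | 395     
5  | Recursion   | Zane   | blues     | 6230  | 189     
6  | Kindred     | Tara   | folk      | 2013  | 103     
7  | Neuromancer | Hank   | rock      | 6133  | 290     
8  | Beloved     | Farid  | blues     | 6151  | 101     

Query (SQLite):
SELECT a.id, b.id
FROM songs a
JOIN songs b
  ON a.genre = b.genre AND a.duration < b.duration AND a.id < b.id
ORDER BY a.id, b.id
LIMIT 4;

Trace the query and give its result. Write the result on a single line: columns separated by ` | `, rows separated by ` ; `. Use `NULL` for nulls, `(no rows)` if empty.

1 | 7 ; 2 | 5 ; 2 | 8

Pairs (a,b) with same genre, a.duration < b.duration, a.id < b.id.
genre groups: blues:{2,5,8} classical:{4} folk:{3,6} rock:{1,7}
Ordered by (a.id, b.id); first 4.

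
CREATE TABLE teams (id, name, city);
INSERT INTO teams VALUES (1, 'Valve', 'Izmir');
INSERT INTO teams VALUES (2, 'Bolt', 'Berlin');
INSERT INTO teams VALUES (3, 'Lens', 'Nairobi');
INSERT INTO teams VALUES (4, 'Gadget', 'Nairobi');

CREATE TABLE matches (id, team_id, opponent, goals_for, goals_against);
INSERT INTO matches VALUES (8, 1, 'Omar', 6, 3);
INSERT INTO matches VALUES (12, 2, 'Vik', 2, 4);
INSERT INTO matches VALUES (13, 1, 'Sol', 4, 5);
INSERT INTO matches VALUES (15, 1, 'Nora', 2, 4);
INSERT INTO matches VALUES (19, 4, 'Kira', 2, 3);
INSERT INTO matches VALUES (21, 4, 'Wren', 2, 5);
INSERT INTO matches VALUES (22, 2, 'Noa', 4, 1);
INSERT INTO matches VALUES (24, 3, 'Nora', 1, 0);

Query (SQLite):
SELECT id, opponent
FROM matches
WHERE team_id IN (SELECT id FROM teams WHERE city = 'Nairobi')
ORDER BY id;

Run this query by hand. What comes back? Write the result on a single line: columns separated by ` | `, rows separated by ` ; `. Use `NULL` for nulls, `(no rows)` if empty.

19 | Kira ; 21 | Wren ; 24 | Nora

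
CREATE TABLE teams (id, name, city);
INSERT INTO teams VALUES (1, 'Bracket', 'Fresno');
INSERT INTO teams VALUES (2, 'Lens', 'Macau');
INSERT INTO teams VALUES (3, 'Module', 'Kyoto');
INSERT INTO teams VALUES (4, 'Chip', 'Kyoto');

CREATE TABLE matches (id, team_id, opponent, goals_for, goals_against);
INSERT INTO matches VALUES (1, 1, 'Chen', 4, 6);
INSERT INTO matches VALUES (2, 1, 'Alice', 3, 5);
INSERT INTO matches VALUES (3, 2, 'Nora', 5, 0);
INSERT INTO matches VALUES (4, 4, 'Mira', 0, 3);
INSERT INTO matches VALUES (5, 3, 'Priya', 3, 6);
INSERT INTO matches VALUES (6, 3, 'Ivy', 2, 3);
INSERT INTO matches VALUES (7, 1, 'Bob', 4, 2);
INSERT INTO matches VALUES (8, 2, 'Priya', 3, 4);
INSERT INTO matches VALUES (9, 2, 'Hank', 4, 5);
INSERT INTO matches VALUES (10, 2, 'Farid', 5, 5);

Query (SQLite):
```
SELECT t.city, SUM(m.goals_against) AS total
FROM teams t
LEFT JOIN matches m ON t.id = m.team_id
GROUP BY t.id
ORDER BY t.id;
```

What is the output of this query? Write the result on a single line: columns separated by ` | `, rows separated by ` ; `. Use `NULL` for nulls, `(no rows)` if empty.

LEFT JOIN keeps every teams row; unmatched ones get NULL for matches columns.
Group by teams.id and compute SUM(m.goals_against). SUM over an all-NULL group is NULL.
  1: ids {1, 2, 7} → SUM(m.goals_against)=13
  2: ids {3, 8, 9, 10} → SUM(m.goals_against)=14
  3: ids {5, 6} → SUM(m.goals_against)=9
  4: ids {4} → SUM(m.goals_against)=3

Fresno | 13 ; Macau | 14 ; Kyoto | 9 ; Kyoto | 3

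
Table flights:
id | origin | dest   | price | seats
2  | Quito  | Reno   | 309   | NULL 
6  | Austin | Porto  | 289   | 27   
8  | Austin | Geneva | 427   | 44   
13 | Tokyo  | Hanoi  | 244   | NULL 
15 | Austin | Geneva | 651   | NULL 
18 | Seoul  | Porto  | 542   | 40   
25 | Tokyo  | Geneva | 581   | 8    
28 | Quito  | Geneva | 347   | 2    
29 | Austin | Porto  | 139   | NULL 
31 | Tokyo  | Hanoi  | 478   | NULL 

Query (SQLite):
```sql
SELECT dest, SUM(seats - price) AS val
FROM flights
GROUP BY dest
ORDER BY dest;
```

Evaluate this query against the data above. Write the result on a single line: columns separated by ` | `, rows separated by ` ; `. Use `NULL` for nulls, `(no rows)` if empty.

Geneva | -1301 ; Hanoi | NULL ; Porto | -764 ; Reno | NULL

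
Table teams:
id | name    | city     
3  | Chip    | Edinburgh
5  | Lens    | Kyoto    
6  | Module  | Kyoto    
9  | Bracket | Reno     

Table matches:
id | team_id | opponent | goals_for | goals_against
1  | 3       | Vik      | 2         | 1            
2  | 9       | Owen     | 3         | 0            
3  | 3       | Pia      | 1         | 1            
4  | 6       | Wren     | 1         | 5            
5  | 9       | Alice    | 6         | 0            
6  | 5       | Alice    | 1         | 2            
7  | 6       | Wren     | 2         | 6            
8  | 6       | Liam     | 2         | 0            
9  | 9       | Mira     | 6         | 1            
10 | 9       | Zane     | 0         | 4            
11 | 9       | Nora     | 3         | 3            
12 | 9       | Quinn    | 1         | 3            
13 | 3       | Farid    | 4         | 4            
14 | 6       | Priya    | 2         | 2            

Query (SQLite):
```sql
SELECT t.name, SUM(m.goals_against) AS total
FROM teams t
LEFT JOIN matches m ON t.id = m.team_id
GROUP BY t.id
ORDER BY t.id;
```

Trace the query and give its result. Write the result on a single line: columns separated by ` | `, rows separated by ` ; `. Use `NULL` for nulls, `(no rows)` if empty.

Chip | 6 ; Lens | 2 ; Module | 13 ; Bracket | 11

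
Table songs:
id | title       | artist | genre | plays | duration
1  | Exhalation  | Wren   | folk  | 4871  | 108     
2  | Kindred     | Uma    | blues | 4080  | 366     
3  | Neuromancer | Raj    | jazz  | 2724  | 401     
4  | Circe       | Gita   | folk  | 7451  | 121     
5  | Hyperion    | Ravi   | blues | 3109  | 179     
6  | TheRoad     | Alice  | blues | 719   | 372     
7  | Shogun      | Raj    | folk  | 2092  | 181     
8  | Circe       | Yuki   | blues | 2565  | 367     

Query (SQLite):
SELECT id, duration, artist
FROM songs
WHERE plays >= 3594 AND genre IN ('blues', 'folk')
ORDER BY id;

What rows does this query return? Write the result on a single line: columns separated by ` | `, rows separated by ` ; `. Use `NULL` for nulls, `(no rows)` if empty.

1 | 108 | Wren ; 2 | 366 | Uma ; 4 | 121 | Gita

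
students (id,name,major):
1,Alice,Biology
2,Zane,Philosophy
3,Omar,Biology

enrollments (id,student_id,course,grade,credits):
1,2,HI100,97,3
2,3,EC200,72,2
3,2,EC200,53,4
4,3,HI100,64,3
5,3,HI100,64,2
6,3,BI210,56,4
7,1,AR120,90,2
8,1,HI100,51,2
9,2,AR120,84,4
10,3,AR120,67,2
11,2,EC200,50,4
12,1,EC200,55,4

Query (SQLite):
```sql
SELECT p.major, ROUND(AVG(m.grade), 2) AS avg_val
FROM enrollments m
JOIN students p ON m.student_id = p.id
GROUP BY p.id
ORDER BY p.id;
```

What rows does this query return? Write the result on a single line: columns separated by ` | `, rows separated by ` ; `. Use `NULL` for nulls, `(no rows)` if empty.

Join each enrollments row to its students via student_id.
Group joined rows by students.id; compute ROUND(AVG(m.grade), 2) per group.
  1: ids {7, 8, 12} → ROUND(AVG(m.grade), 2)=65.33
  2: ids {1, 3, 9, 11} → ROUND(AVG(m.grade), 2)=71
  3: ids {2, 4, 5, 6, 10} → ROUND(AVG(m.grade), 2)=64.6

Biology | 65.33 ; Philosophy | 71 ; Biology | 64.6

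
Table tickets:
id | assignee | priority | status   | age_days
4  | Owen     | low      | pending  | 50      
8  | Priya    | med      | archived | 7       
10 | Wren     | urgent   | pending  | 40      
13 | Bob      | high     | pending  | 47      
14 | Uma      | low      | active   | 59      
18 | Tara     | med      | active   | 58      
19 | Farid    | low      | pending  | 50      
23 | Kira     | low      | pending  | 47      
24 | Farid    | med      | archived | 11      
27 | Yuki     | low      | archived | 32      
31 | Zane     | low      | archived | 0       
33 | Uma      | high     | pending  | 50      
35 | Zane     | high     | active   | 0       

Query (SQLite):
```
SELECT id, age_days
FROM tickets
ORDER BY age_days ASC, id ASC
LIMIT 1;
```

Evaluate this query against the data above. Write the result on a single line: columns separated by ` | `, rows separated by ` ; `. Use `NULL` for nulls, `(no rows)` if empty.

31 | 0

Sort by age_days asc, tiebreak id asc: (0, id=31), (0, id=35), (7, id=8), (11, id=24) …. Take first 1.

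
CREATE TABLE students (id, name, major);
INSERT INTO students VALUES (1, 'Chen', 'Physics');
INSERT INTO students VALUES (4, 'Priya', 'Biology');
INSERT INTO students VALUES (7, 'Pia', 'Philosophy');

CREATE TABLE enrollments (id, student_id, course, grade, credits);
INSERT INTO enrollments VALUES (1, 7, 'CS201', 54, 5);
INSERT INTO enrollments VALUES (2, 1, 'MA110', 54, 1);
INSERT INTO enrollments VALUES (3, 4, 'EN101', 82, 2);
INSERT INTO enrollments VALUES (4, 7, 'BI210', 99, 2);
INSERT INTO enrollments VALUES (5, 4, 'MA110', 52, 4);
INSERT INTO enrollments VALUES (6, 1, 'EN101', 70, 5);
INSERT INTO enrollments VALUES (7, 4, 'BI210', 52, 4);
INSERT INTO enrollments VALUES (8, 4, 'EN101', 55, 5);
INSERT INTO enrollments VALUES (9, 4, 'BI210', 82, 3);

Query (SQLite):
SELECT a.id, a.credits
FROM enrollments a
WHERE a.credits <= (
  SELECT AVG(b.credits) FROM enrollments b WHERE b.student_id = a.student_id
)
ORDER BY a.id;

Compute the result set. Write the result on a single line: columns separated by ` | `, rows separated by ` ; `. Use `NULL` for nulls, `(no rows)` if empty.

2 | 1 ; 3 | 2 ; 4 | 2 ; 9 | 3

For each enrollments row a, compute AVG(credits) over rows sharing a.student_id.
Keep row a if a.credits <= that per-group AVG.
  student_id=1: AVG(credits) = 3.0
  student_id=4: AVG(credits) = 3.6
  student_id=7: AVG(credits) = 3.5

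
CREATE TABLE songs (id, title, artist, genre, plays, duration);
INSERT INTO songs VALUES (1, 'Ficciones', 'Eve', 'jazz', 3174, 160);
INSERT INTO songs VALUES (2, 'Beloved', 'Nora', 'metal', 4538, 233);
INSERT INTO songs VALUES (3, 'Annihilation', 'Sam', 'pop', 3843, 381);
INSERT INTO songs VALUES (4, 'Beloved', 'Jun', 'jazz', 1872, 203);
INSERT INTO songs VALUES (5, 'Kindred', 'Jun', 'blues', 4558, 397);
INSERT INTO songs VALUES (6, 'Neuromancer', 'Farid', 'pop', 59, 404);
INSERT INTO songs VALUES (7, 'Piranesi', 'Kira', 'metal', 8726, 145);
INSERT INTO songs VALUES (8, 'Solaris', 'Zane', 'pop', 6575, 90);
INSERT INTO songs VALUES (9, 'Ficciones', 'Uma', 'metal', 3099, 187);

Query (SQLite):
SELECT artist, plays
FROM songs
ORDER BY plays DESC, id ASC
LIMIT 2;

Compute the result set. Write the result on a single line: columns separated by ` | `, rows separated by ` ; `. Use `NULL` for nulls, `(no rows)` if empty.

Sort by plays desc, tiebreak id asc: (8726, id=7), (6575, id=8), (4558, id=5), (4538, id=2), (3843, id=3) …. Take first 2.

Kira | 8726 ; Zane | 6575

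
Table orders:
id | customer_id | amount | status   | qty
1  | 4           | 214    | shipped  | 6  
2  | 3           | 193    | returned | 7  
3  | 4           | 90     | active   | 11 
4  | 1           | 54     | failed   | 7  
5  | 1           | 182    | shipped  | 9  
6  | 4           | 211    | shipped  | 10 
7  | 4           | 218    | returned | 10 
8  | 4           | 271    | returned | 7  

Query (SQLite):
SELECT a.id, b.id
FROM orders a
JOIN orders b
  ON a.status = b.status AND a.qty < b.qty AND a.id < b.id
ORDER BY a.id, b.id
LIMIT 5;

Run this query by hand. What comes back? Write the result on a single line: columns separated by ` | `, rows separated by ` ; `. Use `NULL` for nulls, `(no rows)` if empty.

1 | 5 ; 1 | 6 ; 2 | 7 ; 5 | 6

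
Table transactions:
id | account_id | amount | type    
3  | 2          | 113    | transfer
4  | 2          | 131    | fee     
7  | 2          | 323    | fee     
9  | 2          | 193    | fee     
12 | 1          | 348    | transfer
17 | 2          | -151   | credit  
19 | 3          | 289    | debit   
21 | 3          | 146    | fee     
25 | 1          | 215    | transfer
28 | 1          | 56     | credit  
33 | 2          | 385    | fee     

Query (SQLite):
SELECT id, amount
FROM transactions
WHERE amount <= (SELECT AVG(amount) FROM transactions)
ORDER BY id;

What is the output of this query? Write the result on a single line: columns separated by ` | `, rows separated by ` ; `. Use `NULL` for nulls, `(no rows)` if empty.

Scalar subquery: AVG(amount) over all transactions rows = 186.181818 (≈; comparison uses full precision).
Keep rows where amount <= that value.

3 | 113 ; 4 | 131 ; 17 | -151 ; 21 | 146 ; 28 | 56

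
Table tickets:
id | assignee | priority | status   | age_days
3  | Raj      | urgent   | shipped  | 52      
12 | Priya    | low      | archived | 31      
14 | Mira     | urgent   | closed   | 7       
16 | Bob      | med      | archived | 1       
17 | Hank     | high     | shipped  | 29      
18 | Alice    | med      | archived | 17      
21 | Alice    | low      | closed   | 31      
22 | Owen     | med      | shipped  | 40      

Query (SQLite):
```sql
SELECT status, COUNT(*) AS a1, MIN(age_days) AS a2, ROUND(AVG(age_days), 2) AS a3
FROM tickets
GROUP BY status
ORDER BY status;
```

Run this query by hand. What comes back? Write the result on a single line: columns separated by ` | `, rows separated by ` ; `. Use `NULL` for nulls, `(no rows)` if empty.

archived | 3 | 1 | 16.33 ; closed | 2 | 7 | 19 ; shipped | 3 | 29 | 40.33

Group tickets by status.
Per group compute: COUNT(*), MIN(age_days), ROUND(AVG(age_days), 2).
  archived: ids {12, 16, 18} → COUNT(*)=3, MIN(age_days)=1, ROUND(AVG(age_days), 2)=16.33
  closed: ids {14, 21} → COUNT(*)=2, MIN(age_days)=7, ROUND(AVG(age_days), 2)=19
  shipped: ids {3, 17, 22} → COUNT(*)=3, MIN(age_days)=29, ROUND(AVG(age_days), 2)=40.33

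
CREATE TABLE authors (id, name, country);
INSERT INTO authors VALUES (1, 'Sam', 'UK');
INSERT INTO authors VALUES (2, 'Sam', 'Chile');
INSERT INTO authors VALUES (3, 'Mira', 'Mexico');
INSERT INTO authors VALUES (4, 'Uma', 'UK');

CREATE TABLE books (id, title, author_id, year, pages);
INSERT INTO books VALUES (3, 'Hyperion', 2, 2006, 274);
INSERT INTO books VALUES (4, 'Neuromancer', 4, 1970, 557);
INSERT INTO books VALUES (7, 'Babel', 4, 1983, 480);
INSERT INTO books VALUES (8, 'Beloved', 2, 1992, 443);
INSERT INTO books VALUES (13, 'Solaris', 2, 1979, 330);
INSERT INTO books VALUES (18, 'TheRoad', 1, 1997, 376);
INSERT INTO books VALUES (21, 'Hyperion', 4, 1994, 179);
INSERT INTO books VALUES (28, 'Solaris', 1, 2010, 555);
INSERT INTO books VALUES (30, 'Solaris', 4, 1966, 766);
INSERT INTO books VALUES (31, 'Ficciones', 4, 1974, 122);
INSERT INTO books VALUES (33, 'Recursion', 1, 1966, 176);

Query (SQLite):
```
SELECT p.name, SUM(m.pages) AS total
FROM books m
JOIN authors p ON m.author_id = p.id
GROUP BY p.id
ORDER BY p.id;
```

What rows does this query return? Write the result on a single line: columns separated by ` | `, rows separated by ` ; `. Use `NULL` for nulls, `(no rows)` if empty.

Sam | 1107 ; Sam | 1047 ; Uma | 2104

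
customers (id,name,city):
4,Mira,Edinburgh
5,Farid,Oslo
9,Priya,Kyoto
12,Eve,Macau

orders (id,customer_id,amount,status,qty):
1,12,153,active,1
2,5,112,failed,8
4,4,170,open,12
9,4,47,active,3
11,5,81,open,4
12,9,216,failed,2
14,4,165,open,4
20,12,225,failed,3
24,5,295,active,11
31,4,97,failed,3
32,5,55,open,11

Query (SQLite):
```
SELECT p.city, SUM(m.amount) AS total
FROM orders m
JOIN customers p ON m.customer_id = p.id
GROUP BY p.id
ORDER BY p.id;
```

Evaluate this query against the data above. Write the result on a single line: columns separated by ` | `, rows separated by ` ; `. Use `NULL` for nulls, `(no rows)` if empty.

Join each orders row to its customers via customer_id.
Group joined rows by customers.id; compute SUM(m.amount) per group.
  4: ids {4, 9, 14, 31} → SUM(m.amount)=479
  5: ids {2, 11, 24, 32} → SUM(m.amount)=543
  9: ids {12} → SUM(m.amount)=216
  12: ids {1, 20} → SUM(m.amount)=378

Edinburgh | 479 ; Oslo | 543 ; Kyoto | 216 ; Macau | 378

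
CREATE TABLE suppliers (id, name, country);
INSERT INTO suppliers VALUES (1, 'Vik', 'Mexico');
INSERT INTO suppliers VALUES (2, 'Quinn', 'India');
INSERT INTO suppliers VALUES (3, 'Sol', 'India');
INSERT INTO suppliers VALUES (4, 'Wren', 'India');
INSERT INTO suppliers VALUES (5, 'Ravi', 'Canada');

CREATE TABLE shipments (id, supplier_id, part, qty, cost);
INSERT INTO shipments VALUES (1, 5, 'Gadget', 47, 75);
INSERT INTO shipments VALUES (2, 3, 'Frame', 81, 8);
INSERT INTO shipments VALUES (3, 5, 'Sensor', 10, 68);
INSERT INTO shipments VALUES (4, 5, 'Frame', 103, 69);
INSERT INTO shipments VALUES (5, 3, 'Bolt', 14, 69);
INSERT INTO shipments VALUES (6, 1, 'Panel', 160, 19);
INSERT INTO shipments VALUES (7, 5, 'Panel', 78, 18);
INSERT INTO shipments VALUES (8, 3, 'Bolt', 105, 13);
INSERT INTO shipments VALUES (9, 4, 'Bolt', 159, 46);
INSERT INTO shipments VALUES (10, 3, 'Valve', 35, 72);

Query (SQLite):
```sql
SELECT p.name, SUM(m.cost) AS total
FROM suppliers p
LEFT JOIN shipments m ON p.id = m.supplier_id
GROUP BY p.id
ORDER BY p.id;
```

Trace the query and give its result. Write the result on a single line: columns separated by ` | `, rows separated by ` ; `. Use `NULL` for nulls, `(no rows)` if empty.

Vik | 19 ; Quinn | NULL ; Sol | 162 ; Wren | 46 ; Ravi | 230

LEFT JOIN keeps every suppliers row; unmatched ones get NULL for shipments columns.
Group by suppliers.id and compute SUM(m.cost). SUM over an all-NULL group is NULL.
  1: ids {6} → SUM(m.cost)=19
  2: ids {—} → SUM(m.cost)=NULL
  3: ids {2, 5, 8, 10} → SUM(m.cost)=162
  4: ids {9} → SUM(m.cost)=46
  5: ids {1, 3, 4, 7} → SUM(m.cost)=230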